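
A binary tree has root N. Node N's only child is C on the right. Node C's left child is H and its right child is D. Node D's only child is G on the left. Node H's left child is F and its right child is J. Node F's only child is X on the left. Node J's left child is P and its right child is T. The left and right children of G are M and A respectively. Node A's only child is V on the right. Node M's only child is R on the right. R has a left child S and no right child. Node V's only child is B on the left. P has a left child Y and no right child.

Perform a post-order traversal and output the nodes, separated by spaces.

Post-order visits the left subtree, then the right subtree, then the node.
At N: no left child.
At N: go right to C.
  At C: go left to H.
    At H: go left to F.
      At F: go left to X.
        X is a leaf — visit X.
      At F: no right child.
      Visit F.
    At H: go right to J.
      At J: go left to P.
        At P: go left to Y.
          Y is a leaf — visit Y.
        At P: no right child.
        Visit P.
      At J: go right to T.
        T is a leaf — visit T.
      Visit J.
    Visit H.
  At C: go right to D.
    At D: go left to G.
      At G: go left to M.
        At M: no left child.
        At M: go right to R.
          At R: go left to S.
            S is a leaf — visit S.
          At R: no right child.
          Visit R.
        Visit M.
      At G: go right to A.
        At A: no left child.
        At A: go right to V.
          At V: go left to B.
            B is a leaf — visit B.
          At V: no right child.
          Visit V.
        Visit A.
      Visit G.
    At D: no right child.
    Visit D.
  Visit C.
Visit N.

X F Y P T J H S R M B V A G D C N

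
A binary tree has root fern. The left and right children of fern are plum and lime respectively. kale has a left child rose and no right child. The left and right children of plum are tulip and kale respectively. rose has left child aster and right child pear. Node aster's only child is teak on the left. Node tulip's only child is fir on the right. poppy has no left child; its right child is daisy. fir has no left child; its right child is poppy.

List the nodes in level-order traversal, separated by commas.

Level-order visits nodes level by level from the root, left to right within each level.
Level 0: fern
Level 1: plum, lime
Level 2: tulip, kale
Level 3: fir, rose
Level 4: poppy, aster, pear
Level 5: daisy, teak

fern, plum, lime, tulip, kale, fir, rose, poppy, aster, pear, daisy, teak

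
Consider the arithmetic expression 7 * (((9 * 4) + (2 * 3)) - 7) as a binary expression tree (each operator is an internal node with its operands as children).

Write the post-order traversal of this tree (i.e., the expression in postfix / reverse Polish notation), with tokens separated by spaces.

7 9 4 * 2 3 * + 7 - *

Post-order on an expression tree gives postfix notation: for each operator, emit left operand, right operand, then the operator.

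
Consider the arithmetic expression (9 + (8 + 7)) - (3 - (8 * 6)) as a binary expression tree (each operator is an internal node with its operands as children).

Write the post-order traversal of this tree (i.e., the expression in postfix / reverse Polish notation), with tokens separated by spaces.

Post-order on an expression tree gives postfix notation: for each operator, emit left operand, right operand, then the operator.

9 8 7 + + 3 8 6 * - -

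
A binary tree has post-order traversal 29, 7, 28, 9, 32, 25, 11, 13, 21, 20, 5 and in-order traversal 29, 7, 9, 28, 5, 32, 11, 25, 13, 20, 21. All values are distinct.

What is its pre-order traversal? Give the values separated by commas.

5, 9, 7, 29, 28, 20, 13, 11, 32, 25, 21

The last element of post-order is the root; it splits in-order into left and right subtrees.
Root 5: left subtree has 4 nodes {29, 7, 9, 28}, right has 6 {32, 11, 25, 13, 20, 21}.
  Root 9: left subtree has 2 nodes {29, 7}, right has 1 {28}.
    Root 7: left subtree has 1 node {29}, right has 0 { }.
  Root 20: left subtree has 4 nodes {32, 11, 25, 13}, right has 1 {21}.
    Root 13: left subtree has 3 nodes {32, 11, 25}, right has 0 { }.
      Root 11: left subtree has 1 node {32}, right has 1 {25}.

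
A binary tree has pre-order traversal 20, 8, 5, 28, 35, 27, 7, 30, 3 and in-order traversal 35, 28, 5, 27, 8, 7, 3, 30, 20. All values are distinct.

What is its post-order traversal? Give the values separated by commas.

35, 28, 27, 5, 3, 30, 7, 8, 20

The first element of pre-order is the root; it splits in-order into left and right subtrees.
Root 20: left subtree has 8 nodes {35, 28, 5, 27, 8, 7, 3, 30}, right has 0 { }.
  Root 8: left subtree has 4 nodes {35, 28, 5, 27}, right has 3 {7, 3, 30}.
    Root 5: left subtree has 2 nodes {35, 28}, right has 1 {27}.
      Root 28: left subtree has 1 node {35}, right has 0 { }.
    Root 7: left subtree has 0 nodes { }, right has 2 {3, 30}.
      Root 30: left subtree has 1 node {3}, right has 0 { }.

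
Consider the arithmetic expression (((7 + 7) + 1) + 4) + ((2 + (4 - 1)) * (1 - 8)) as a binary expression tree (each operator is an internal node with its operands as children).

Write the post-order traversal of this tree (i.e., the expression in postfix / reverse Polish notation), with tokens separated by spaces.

Post-order on an expression tree gives postfix notation: for each operator, emit left operand, right operand, then the operator.

7 7 + 1 + 4 + 2 4 1 - + 1 8 - * +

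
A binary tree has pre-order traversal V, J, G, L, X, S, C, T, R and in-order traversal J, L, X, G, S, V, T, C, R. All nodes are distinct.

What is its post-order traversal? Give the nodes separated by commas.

X, L, S, G, J, T, R, C, V

The first element of pre-order is the root; it splits in-order into left and right subtrees.
Root V: left subtree has 5 nodes {J, L, X, G, S}, right has 3 {T, C, R}.
  Root J: left subtree has 0 nodes { }, right has 4 {L, X, G, S}.
    Root G: left subtree has 2 nodes {L, X}, right has 1 {S}.
      Root L: left subtree has 0 nodes { }, right has 1 {X}.
  Root C: left subtree has 1 node {T}, right has 1 {R}.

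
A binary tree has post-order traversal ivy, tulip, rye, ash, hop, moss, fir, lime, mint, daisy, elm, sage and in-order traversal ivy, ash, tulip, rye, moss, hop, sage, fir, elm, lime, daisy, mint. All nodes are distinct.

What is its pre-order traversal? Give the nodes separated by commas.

The last element of post-order is the root; it splits in-order into left and right subtrees.
Root sage: left subtree has 6 nodes {ivy, ash, tulip, rye, moss, hop}, right has 5 {fir, elm, lime, daisy, mint}.
  Root moss: left subtree has 4 nodes {ivy, ash, tulip, rye}, right has 1 {hop}.
    Root ash: left subtree has 1 node {ivy}, right has 2 {tulip, rye}.
      Root rye: left subtree has 1 node {tulip}, right has 0 { }.
  Root elm: left subtree has 1 node {fir}, right has 3 {lime, daisy, mint}.
    Root daisy: left subtree has 1 node {lime}, right has 1 {mint}.

sage, moss, ash, ivy, rye, tulip, hop, elm, fir, daisy, lime, mint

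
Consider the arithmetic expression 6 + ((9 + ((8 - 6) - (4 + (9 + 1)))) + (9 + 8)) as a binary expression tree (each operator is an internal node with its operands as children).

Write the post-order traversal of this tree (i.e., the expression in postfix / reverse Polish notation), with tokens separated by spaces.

6 9 8 6 - 4 9 1 + + - + 9 8 + + +

Post-order on an expression tree gives postfix notation: for each operator, emit left operand, right operand, then the operator.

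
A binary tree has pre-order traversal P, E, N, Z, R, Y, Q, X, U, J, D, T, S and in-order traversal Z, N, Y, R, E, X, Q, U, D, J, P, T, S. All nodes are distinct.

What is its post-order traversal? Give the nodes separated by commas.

The first element of pre-order is the root; it splits in-order into left and right subtrees.
Root P: left subtree has 10 nodes {Z, N, Y, R, E, X, Q, U, D, J}, right has 2 {T, S}.
  Root E: left subtree has 4 nodes {Z, N, Y, R}, right has 5 {X, Q, U, D, J}.
    Root N: left subtree has 1 node {Z}, right has 2 {Y, R}.
      Root R: left subtree has 1 node {Y}, right has 0 { }.
    Root Q: left subtree has 1 node {X}, right has 3 {U, D, J}.
      Root U: left subtree has 0 nodes { }, right has 2 {D, J}.
        Root J: left subtree has 1 node {D}, right has 0 { }.
  Root T: left subtree has 0 nodes { }, right has 1 {S}.

Z, Y, R, N, X, D, J, U, Q, E, S, T, P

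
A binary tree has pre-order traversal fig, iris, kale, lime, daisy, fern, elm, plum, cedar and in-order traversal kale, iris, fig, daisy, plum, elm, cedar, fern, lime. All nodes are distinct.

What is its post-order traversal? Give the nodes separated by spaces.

The first element of pre-order is the root; it splits in-order into left and right subtrees.
Root fig: left subtree has 2 nodes {kale, iris}, right has 6 {daisy, plum, elm, cedar, fern, lime}.
  Root iris: left subtree has 1 node {kale}, right has 0 { }.
  Root lime: left subtree has 5 nodes {daisy, plum, elm, cedar, fern}, right has 0 { }.
    Root daisy: left subtree has 0 nodes { }, right has 4 {plum, elm, cedar, fern}.
      Root fern: left subtree has 3 nodes {plum, elm, cedar}, right has 0 { }.
        Root elm: left subtree has 1 node {plum}, right has 1 {cedar}.

kale iris plum cedar elm fern daisy lime fig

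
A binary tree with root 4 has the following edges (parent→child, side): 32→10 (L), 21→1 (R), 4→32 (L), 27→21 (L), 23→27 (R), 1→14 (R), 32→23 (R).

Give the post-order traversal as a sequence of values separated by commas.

Post-order visits the left subtree, then the right subtree, then the node.
At 4: go left to 32.
  At 32: go left to 10.
    10 is a leaf — visit 10.
  At 32: go right to 23.
    At 23: no left child.
    At 23: go right to 27.
      At 27: go left to 21.
        At 21: no left child.
        At 21: go right to 1.
          At 1: no left child.
          At 1: go right to 14.
            14 is a leaf — visit 14.
          Visit 1.
        Visit 21.
      At 27: no right child.
      Visit 27.
    Visit 23.
  Visit 32.
At 4: no right child.
Visit 4.

10, 14, 1, 21, 27, 23, 32, 4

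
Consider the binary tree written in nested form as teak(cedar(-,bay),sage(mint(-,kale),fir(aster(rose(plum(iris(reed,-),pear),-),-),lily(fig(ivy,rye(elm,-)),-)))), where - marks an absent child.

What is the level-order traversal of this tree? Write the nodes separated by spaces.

teak cedar sage bay mint fir kale aster lily rose fig plum ivy rye iris pear elm reed

Level-order visits nodes level by level from the root, left to right within each level.
Level 0: teak
Level 1: cedar, sage
Level 2: bay, mint, fir
Level 3: kale, aster, lily
Level 4: rose, fig
Level 5: plum, ivy, rye
Level 6: iris, pear, elm
Level 7: reed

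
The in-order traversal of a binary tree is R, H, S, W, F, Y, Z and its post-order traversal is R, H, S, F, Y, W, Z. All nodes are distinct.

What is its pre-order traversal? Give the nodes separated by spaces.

The last element of post-order is the root; it splits in-order into left and right subtrees.
Root Z: left subtree has 6 nodes {R, H, S, W, F, Y}, right has 0 { }.
  Root W: left subtree has 3 nodes {R, H, S}, right has 2 {F, Y}.
    Root S: left subtree has 2 nodes {R, H}, right has 0 { }.
      Root H: left subtree has 1 node {R}, right has 0 { }.
    Root Y: left subtree has 1 node {F}, right has 0 { }.

Z W S H R Y F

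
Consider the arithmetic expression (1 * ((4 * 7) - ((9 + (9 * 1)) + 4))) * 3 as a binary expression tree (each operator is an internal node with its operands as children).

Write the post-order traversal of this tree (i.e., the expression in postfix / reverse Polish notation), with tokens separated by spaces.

Post-order on an expression tree gives postfix notation: for each operator, emit left operand, right operand, then the operator.

1 4 7 * 9 9 1 * + 4 + - * 3 *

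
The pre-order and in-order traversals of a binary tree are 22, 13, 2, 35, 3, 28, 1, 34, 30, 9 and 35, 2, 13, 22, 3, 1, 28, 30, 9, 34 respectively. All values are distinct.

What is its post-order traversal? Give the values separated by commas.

35, 2, 13, 1, 9, 30, 34, 28, 3, 22

The first element of pre-order is the root; it splits in-order into left and right subtrees.
Root 22: left subtree has 3 nodes {35, 2, 13}, right has 6 {3, 1, 28, 30, 9, 34}.
  Root 13: left subtree has 2 nodes {35, 2}, right has 0 { }.
    Root 2: left subtree has 1 node {35}, right has 0 { }.
  Root 3: left subtree has 0 nodes { }, right has 5 {1, 28, 30, 9, 34}.
    Root 28: left subtree has 1 node {1}, right has 3 {30, 9, 34}.
      Root 34: left subtree has 2 nodes {30, 9}, right has 0 { }.
        Root 30: left subtree has 0 nodes { }, right has 1 {9}.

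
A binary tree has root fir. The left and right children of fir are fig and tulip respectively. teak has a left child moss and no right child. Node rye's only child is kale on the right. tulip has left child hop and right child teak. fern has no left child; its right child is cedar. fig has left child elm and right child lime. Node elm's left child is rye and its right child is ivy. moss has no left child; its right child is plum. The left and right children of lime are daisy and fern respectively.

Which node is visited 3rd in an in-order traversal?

elm

In-order visits the left subtree, then the node, then the right subtree.
At fir: go left to fig.
  At fig: go left to elm.
    At elm: go left to rye.
      At rye: no left child.
      Visit rye.
      At rye: go right to kale.
        kale is a leaf — visit kale.
    Visit elm.
    At elm: go right to ivy.
      ivy is a leaf — visit ivy.
  Visit fig.
  At fig: go right to lime.
    At lime: go left to daisy.
      daisy is a leaf — visit daisy.
    Visit lime.
    At lime: go right to fern.
      At fern: no left child.
      Visit fern.
      At fern: go right to cedar.
        cedar is a leaf — visit cedar.
Visit fir.
At fir: go right to tulip.
  At tulip: go left to hop.
    hop is a leaf — visit hop.
  Visit tulip.
  At tulip: go right to teak.
    At teak: go left to moss.
      At moss: no left child.
      Visit moss.
      At moss: go right to plum.
        plum is a leaf — visit plum.
    Visit teak.
    At teak: no right child.
Full in-order sequence: rye, kale, elm, ivy, fig, daisy, lime, fern, cedar, fir, hop, tulip, moss, plum, teak.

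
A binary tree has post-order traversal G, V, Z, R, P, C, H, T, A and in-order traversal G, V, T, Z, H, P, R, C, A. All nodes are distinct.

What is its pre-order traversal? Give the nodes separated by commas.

The last element of post-order is the root; it splits in-order into left and right subtrees.
Root A: left subtree has 8 nodes {G, V, T, Z, H, P, R, C}, right has 0 { }.
  Root T: left subtree has 2 nodes {G, V}, right has 5 {Z, H, P, R, C}.
    Root V: left subtree has 1 node {G}, right has 0 { }.
    Root H: left subtree has 1 node {Z}, right has 3 {P, R, C}.
      Root C: left subtree has 2 nodes {P, R}, right has 0 { }.
        Root P: left subtree has 0 nodes { }, right has 1 {R}.

A, T, V, G, H, Z, C, P, R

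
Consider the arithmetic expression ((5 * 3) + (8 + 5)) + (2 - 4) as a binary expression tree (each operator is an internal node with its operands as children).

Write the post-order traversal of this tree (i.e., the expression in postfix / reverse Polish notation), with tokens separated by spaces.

5 3 * 8 5 + + 2 4 - +

Post-order on an expression tree gives postfix notation: for each operator, emit left operand, right operand, then the operator.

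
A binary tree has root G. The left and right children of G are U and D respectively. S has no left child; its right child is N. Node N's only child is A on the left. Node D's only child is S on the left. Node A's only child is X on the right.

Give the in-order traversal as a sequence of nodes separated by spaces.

In-order visits the left subtree, then the node, then the right subtree.
At G: go left to U.
  U is a leaf — visit U.
Visit G.
At G: go right to D.
  At D: go left to S.
    At S: no left child.
    Visit S.
    At S: go right to N.
      At N: go left to A.
        At A: no left child.
        Visit A.
        At A: go right to X.
          X is a leaf — visit X.
      Visit N.
      At N: no right child.
  Visit D.
  At D: no right child.

U G S A X N D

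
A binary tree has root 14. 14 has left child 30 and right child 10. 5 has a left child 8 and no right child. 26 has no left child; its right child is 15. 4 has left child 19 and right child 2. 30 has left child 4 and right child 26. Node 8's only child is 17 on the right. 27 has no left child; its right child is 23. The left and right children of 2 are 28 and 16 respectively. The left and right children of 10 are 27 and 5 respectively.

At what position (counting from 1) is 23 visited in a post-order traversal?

Post-order visits the left subtree, then the right subtree, then the node.
At 14: go left to 30.
  At 30: go left to 4.
    At 4: go left to 19.
      19 is a leaf — visit 19.
    At 4: go right to 2.
      At 2: go left to 28.
        28 is a leaf — visit 28.
      At 2: go right to 16.
        16 is a leaf — visit 16.
      Visit 2.
    Visit 4.
  At 30: go right to 26.
    At 26: no left child.
    At 26: go right to 15.
      15 is a leaf — visit 15.
    Visit 26.
  Visit 30.
At 14: go right to 10.
  At 10: go left to 27.
    At 27: no left child.
    At 27: go right to 23.
      23 is a leaf — visit 23.
    Visit 27.
  At 10: go right to 5.
    At 5: go left to 8.
      At 8: no left child.
      At 8: go right to 17.
        17 is a leaf — visit 17.
      Visit 8.
    At 5: no right child.
    Visit 5.
  Visit 10.
Visit 14.
Full post-order sequence: 19, 28, 16, 2, 4, 15, 26, 30, 23, 27, 17, 8, 5, 10, 14.

9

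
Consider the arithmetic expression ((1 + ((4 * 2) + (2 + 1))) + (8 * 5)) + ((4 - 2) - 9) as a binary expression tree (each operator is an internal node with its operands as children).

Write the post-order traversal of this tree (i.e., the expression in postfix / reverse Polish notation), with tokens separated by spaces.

1 4 2 * 2 1 + + + 8 5 * + 4 2 - 9 - +

Post-order on an expression tree gives postfix notation: for each operator, emit left operand, right operand, then the operator.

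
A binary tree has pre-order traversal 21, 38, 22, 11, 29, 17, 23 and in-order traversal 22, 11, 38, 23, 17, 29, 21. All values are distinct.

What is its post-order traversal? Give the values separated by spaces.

The first element of pre-order is the root; it splits in-order into left and right subtrees.
Root 21: left subtree has 6 nodes {22, 11, 38, 23, 17, 29}, right has 0 { }.
  Root 38: left subtree has 2 nodes {22, 11}, right has 3 {23, 17, 29}.
    Root 22: left subtree has 0 nodes { }, right has 1 {11}.
    Root 29: left subtree has 2 nodes {23, 17}, right has 0 { }.
      Root 17: left subtree has 1 node {23}, right has 0 { }.

11 22 23 17 29 38 21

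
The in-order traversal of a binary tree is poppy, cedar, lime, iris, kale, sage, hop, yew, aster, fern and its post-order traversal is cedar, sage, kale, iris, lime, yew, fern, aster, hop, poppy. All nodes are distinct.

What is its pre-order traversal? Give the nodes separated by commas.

The last element of post-order is the root; it splits in-order into left and right subtrees.
Root poppy: left subtree has 0 nodes { }, right has 9 {cedar, lime, iris, kale, sage, hop, yew, aster, fern}.
  Root hop: left subtree has 5 nodes {cedar, lime, iris, kale, sage}, right has 3 {yew, aster, fern}.
    Root lime: left subtree has 1 node {cedar}, right has 3 {iris, kale, sage}.
      Root iris: left subtree has 0 nodes { }, right has 2 {kale, sage}.
        Root kale: left subtree has 0 nodes { }, right has 1 {sage}.
    Root aster: left subtree has 1 node {yew}, right has 1 {fern}.

poppy, hop, lime, cedar, iris, kale, sage, aster, yew, fern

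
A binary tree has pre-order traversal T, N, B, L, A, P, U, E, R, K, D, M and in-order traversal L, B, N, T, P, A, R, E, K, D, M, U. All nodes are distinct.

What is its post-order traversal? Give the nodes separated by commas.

L, B, N, P, R, M, D, K, E, U, A, T

The first element of pre-order is the root; it splits in-order into left and right subtrees.
Root T: left subtree has 3 nodes {L, B, N}, right has 8 {P, A, R, E, K, D, M, U}.
  Root N: left subtree has 2 nodes {L, B}, right has 0 { }.
    Root B: left subtree has 1 node {L}, right has 0 { }.
  Root A: left subtree has 1 node {P}, right has 6 {R, E, K, D, M, U}.
    Root U: left subtree has 5 nodes {R, E, K, D, M}, right has 0 { }.
      Root E: left subtree has 1 node {R}, right has 3 {K, D, M}.
        Root K: left subtree has 0 nodes { }, right has 2 {D, M}.
          Root D: left subtree has 0 nodes { }, right has 1 {M}.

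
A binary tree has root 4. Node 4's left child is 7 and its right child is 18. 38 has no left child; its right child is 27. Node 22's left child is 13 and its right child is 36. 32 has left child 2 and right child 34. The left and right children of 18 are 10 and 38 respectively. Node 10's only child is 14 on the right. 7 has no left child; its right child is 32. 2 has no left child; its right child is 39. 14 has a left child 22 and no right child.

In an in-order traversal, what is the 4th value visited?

In-order visits the left subtree, then the node, then the right subtree.
At 4: go left to 7.
  At 7: no left child.
  Visit 7.
  At 7: go right to 32.
    At 32: go left to 2.
      At 2: no left child.
      Visit 2.
      At 2: go right to 39.
        39 is a leaf — visit 39.
    Visit 32.
    At 32: go right to 34.
      34 is a leaf — visit 34.
Visit 4.
At 4: go right to 18.
  At 18: go left to 10.
    At 10: no left child.
    Visit 10.
    At 10: go right to 14.
      At 14: go left to 22.
        At 22: go left to 13.
          13 is a leaf — visit 13.
        Visit 22.
        At 22: go right to 36.
          36 is a leaf — visit 36.
      Visit 14.
      At 14: no right child.
  Visit 18.
  At 18: go right to 38.
    At 38: no left child.
    Visit 38.
    At 38: go right to 27.
      27 is a leaf — visit 27.
Full in-order sequence: 7, 2, 39, 32, 34, 4, 10, 13, 22, 36, 14, 18, 38, 27.

32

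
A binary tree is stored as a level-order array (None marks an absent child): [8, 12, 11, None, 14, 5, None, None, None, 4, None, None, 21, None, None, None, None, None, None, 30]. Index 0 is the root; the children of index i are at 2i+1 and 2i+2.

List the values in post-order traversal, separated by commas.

Post-order visits the left subtree, then the right subtree, then the node.
At 8: go left to 12.
  At 12: no left child.
  At 12: go right to 14.
    At 14: go left to 4.
      At 4: go left to 30.
        30 is a leaf — visit 30.
      At 4: no right child.
      Visit 4.
    At 14: no right child.
    Visit 14.
  Visit 12.
At 8: go right to 11.
  At 11: go left to 5.
    At 5: no left child.
    At 5: go right to 21.
      21 is a leaf — visit 21.
    Visit 5.
  At 11: no right child.
  Visit 11.
Visit 8.

30, 4, 14, 12, 21, 5, 11, 8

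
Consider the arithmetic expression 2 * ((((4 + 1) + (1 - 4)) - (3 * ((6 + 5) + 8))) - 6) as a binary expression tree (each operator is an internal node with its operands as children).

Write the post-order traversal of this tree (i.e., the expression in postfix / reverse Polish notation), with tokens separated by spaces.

Post-order on an expression tree gives postfix notation: for each operator, emit left operand, right operand, then the operator.

2 4 1 + 1 4 - + 3 6 5 + 8 + * - 6 - *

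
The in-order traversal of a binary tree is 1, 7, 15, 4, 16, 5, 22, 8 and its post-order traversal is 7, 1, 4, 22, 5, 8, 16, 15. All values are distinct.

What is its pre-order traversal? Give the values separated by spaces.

The last element of post-order is the root; it splits in-order into left and right subtrees.
Root 15: left subtree has 2 nodes {1, 7}, right has 5 {4, 16, 5, 22, 8}.
  Root 1: left subtree has 0 nodes { }, right has 1 {7}.
  Root 16: left subtree has 1 node {4}, right has 3 {5, 22, 8}.
    Root 8: left subtree has 2 nodes {5, 22}, right has 0 { }.
      Root 5: left subtree has 0 nodes { }, right has 1 {22}.

15 1 7 16 4 8 5 22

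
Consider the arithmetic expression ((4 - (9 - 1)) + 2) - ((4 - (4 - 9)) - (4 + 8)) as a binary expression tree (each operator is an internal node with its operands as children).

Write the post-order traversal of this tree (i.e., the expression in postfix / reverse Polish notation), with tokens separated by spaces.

Post-order on an expression tree gives postfix notation: for each operator, emit left operand, right operand, then the operator.

4 9 1 - - 2 + 4 4 9 - - 4 8 + - -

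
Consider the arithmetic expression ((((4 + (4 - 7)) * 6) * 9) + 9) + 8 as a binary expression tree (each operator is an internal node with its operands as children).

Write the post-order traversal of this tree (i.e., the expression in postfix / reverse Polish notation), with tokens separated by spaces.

4 4 7 - + 6 * 9 * 9 + 8 +

Post-order on an expression tree gives postfix notation: for each operator, emit left operand, right operand, then the operator.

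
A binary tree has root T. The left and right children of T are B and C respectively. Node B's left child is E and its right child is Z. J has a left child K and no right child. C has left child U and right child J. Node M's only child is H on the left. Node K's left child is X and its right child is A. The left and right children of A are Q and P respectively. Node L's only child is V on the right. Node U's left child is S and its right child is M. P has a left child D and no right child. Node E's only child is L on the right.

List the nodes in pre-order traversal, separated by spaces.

Pre-order visits the node, then its left subtree, then its right subtree.
Visit T.
At T: go left to B.
  Visit B.
  At B: go left to E.
    Visit E.
    At E: no left child.
    At E: go right to L.
      Visit L.
      At L: no left child.
      At L: go right to V.
        V is a leaf — visit V.
  At B: go right to Z.
    Z is a leaf — visit Z.
At T: go right to C.
  Visit C.
  At C: go left to U.
    Visit U.
    At U: go left to S.
      S is a leaf — visit S.
    At U: go right to M.
      Visit M.
      At M: go left to H.
        H is a leaf — visit H.
      At M: no right child.
  At C: go right to J.
    Visit J.
    At J: go left to K.
      Visit K.
      At K: go left to X.
        X is a leaf — visit X.
      At K: go right to A.
        Visit A.
        At A: go left to Q.
          Q is a leaf — visit Q.
        At A: go right to P.
          Visit P.
          At P: go left to D.
            D is a leaf — visit D.
          At P: no right child.
    At J: no right child.

T B E L V Z C U S M H J K X A Q P D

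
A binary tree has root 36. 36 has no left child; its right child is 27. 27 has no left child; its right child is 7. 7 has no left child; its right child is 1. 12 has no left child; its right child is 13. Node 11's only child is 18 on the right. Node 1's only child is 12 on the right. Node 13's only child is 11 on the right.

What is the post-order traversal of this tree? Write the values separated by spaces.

18 11 13 12 1 7 27 36

Post-order visits the left subtree, then the right subtree, then the node.
At 36: no left child.
At 36: go right to 27.
  At 27: no left child.
  At 27: go right to 7.
    At 7: no left child.
    At 7: go right to 1.
      At 1: no left child.
      At 1: go right to 12.
        At 12: no left child.
        At 12: go right to 13.
          At 13: no left child.
          At 13: go right to 11.
            At 11: no left child.
            At 11: go right to 18.
              18 is a leaf — visit 18.
            Visit 11.
          Visit 13.
        Visit 12.
      Visit 1.
    Visit 7.
  Visit 27.
Visit 36.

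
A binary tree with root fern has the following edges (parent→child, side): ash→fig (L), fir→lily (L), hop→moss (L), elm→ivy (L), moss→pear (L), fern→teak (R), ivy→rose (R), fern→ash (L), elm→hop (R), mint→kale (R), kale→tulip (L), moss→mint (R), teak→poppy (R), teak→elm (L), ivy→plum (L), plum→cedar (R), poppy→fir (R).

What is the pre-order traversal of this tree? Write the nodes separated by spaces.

fern ash fig teak elm ivy plum cedar rose hop moss pear mint kale tulip poppy fir lily

Pre-order visits the node, then its left subtree, then its right subtree.
Visit fern.
At fern: go left to ash.
  Visit ash.
  At ash: go left to fig.
    fig is a leaf — visit fig.
  At ash: no right child.
At fern: go right to teak.
  Visit teak.
  At teak: go left to elm.
    Visit elm.
    At elm: go left to ivy.
      Visit ivy.
      At ivy: go left to plum.
        Visit plum.
        At plum: no left child.
        At plum: go right to cedar.
          cedar is a leaf — visit cedar.
      At ivy: go right to rose.
        rose is a leaf — visit rose.
    At elm: go right to hop.
      Visit hop.
      At hop: go left to moss.
        Visit moss.
        At moss: go left to pear.
          pear is a leaf — visit pear.
        At moss: go right to mint.
          Visit mint.
          At mint: no left child.
          At mint: go right to kale.
            Visit kale.
            At kale: go left to tulip.
              tulip is a leaf — visit tulip.
            At kale: no right child.
      At hop: no right child.
  At teak: go right to poppy.
    Visit poppy.
    At poppy: no left child.
    At poppy: go right to fir.
      Visit fir.
      At fir: go left to lily.
        lily is a leaf — visit lily.
      At fir: no right child.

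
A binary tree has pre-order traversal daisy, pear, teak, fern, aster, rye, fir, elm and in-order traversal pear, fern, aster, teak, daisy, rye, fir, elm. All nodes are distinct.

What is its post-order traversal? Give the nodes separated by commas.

aster, fern, teak, pear, elm, fir, rye, daisy

The first element of pre-order is the root; it splits in-order into left and right subtrees.
Root daisy: left subtree has 4 nodes {pear, fern, aster, teak}, right has 3 {rye, fir, elm}.
  Root pear: left subtree has 0 nodes { }, right has 3 {fern, aster, teak}.
    Root teak: left subtree has 2 nodes {fern, aster}, right has 0 { }.
      Root fern: left subtree has 0 nodes { }, right has 1 {aster}.
  Root rye: left subtree has 0 nodes { }, right has 2 {fir, elm}.
    Root fir: left subtree has 0 nodes { }, right has 1 {elm}.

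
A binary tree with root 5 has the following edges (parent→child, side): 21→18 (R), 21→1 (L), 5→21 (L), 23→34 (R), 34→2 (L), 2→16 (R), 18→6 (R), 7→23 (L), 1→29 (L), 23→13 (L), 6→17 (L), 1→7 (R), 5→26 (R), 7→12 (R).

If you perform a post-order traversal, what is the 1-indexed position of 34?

Post-order visits the left subtree, then the right subtree, then the node.
At 5: go left to 21.
  At 21: go left to 1.
    At 1: go left to 29.
      29 is a leaf — visit 29.
    At 1: go right to 7.
      At 7: go left to 23.
        At 23: go left to 13.
          13 is a leaf — visit 13.
        At 23: go right to 34.
          At 34: go left to 2.
            At 2: no left child.
            At 2: go right to 16.
              16 is a leaf — visit 16.
            Visit 2.
          At 34: no right child.
          Visit 34.
        Visit 23.
      At 7: go right to 12.
        12 is a leaf — visit 12.
      Visit 7.
    Visit 1.
  At 21: go right to 18.
    At 18: no left child.
    At 18: go right to 6.
      At 6: go left to 17.
        17 is a leaf — visit 17.
      At 6: no right child.
      Visit 6.
    Visit 18.
  Visit 21.
At 5: go right to 26.
  26 is a leaf — visit 26.
Visit 5.
Full post-order sequence: 29, 13, 16, 2, 34, 23, 12, 7, 1, 17, 6, 18, 21, 26, 5.

5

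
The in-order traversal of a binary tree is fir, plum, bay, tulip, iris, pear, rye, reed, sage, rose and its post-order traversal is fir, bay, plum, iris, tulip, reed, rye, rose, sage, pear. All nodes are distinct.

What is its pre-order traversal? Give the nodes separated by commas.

The last element of post-order is the root; it splits in-order into left and right subtrees.
Root pear: left subtree has 5 nodes {fir, plum, bay, tulip, iris}, right has 4 {rye, reed, sage, rose}.
  Root tulip: left subtree has 3 nodes {fir, plum, bay}, right has 1 {iris}.
    Root plum: left subtree has 1 node {fir}, right has 1 {bay}.
  Root sage: left subtree has 2 nodes {rye, reed}, right has 1 {rose}.
    Root rye: left subtree has 0 nodes { }, right has 1 {reed}.

pear, tulip, plum, fir, bay, iris, sage, rye, reed, rose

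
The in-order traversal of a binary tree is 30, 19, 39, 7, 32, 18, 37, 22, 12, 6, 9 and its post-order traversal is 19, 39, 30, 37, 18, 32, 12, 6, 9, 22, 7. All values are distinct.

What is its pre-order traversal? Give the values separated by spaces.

7 30 39 19 22 32 18 37 9 6 12

The last element of post-order is the root; it splits in-order into left and right subtrees.
Root 7: left subtree has 3 nodes {30, 19, 39}, right has 7 {32, 18, 37, 22, 12, 6, 9}.
  Root 30: left subtree has 0 nodes { }, right has 2 {19, 39}.
    Root 39: left subtree has 1 node {19}, right has 0 { }.
  Root 22: left subtree has 3 nodes {32, 18, 37}, right has 3 {12, 6, 9}.
    Root 32: left subtree has 0 nodes { }, right has 2 {18, 37}.
      Root 18: left subtree has 0 nodes { }, right has 1 {37}.
    Root 9: left subtree has 2 nodes {12, 6}, right has 0 { }.
      Root 6: left subtree has 1 node {12}, right has 0 { }.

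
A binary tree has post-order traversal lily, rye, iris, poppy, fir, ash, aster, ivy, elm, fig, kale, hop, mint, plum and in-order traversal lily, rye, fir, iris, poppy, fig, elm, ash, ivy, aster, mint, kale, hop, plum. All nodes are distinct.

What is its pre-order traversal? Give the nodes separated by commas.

The last element of post-order is the root; it splits in-order into left and right subtrees.
Root plum: left subtree has 13 nodes {lily, rye, fir, iris, poppy, fig, elm, ash, ivy, aster, mint, kale, hop}, right has 0 { }.
  Root mint: left subtree has 10 nodes {lily, rye, fir, iris, poppy, fig, elm, ash, ivy, aster}, right has 2 {kale, hop}.
    Root fig: left subtree has 5 nodes {lily, rye, fir, iris, poppy}, right has 4 {elm, ash, ivy, aster}.
      Root fir: left subtree has 2 nodes {lily, rye}, right has 2 {iris, poppy}.
        Root rye: left subtree has 1 node {lily}, right has 0 { }.
        Root poppy: left subtree has 1 node {iris}, right has 0 { }.
      Root elm: left subtree has 0 nodes { }, right has 3 {ash, ivy, aster}.
        Root ivy: left subtree has 1 node {ash}, right has 1 {aster}.
    Root hop: left subtree has 1 node {kale}, right has 0 { }.

plum, mint, fig, fir, rye, lily, poppy, iris, elm, ivy, ash, aster, hop, kale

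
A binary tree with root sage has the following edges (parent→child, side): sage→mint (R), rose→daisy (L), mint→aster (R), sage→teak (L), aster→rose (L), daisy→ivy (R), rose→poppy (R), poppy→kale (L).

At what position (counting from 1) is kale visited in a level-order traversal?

Level-order visits nodes level by level from the root, left to right within each level.
Level 0: sage
Level 1: teak, mint
Level 2: aster
Level 3: rose
Level 4: daisy, poppy
Level 5: ivy, kale
Full level-order sequence: sage, teak, mint, aster, rose, daisy, poppy, ivy, kale.

9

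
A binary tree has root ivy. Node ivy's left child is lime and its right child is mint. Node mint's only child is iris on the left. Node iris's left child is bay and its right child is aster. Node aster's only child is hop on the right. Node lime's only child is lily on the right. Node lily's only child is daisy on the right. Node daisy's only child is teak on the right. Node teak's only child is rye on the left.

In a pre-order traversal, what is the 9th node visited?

bay

Pre-order visits the node, then its left subtree, then its right subtree.
Visit ivy.
At ivy: go left to lime.
  Visit lime.
  At lime: no left child.
  At lime: go right to lily.
    Visit lily.
    At lily: no left child.
    At lily: go right to daisy.
      Visit daisy.
      At daisy: no left child.
      At daisy: go right to teak.
        Visit teak.
        At teak: go left to rye.
          rye is a leaf — visit rye.
        At teak: no right child.
At ivy: go right to mint.
  Visit mint.
  At mint: go left to iris.
    Visit iris.
    At iris: go left to bay.
      bay is a leaf — visit bay.
    At iris: go right to aster.
      Visit aster.
      At aster: no left child.
      At aster: go right to hop.
        hop is a leaf — visit hop.
  At mint: no right child.
Full pre-order sequence: ivy, lime, lily, daisy, teak, rye, mint, iris, bay, aster, hop.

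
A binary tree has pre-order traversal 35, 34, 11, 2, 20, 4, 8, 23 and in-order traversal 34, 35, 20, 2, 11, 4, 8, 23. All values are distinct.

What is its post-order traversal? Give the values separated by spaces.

The first element of pre-order is the root; it splits in-order into left and right subtrees.
Root 35: left subtree has 1 node {34}, right has 6 {20, 2, 11, 4, 8, 23}.
  Root 11: left subtree has 2 nodes {20, 2}, right has 3 {4, 8, 23}.
    Root 2: left subtree has 1 node {20}, right has 0 { }.
    Root 4: left subtree has 0 nodes { }, right has 2 {8, 23}.
      Root 8: left subtree has 0 nodes { }, right has 1 {23}.

34 20 2 23 8 4 11 35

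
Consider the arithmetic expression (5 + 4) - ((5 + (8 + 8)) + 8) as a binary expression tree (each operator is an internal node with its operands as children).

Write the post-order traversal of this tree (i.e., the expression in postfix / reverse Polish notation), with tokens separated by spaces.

Post-order on an expression tree gives postfix notation: for each operator, emit left operand, right operand, then the operator.

5 4 + 5 8 8 + + 8 + -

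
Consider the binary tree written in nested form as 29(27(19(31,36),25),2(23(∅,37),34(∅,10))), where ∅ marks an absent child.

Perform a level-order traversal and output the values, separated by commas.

Level-order visits nodes level by level from the root, left to right within each level.
Level 0: 29
Level 1: 27, 2
Level 2: 19, 25, 23, 34
Level 3: 31, 36, 37, 10

29, 27, 2, 19, 25, 23, 34, 31, 36, 37, 10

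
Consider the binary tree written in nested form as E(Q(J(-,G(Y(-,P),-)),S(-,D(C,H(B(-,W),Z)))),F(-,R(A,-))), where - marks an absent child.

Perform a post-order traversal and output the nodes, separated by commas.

Post-order visits the left subtree, then the right subtree, then the node.
At E: go left to Q.
  At Q: go left to J.
    At J: no left child.
    At J: go right to G.
      At G: go left to Y.
        At Y: no left child.
        At Y: go right to P.
          P is a leaf — visit P.
        Visit Y.
      At G: no right child.
      Visit G.
    Visit J.
  At Q: go right to S.
    At S: no left child.
    At S: go right to D.
      At D: go left to C.
        C is a leaf — visit C.
      At D: go right to H.
        At H: go left to B.
          At B: no left child.
          At B: go right to W.
            W is a leaf — visit W.
          Visit B.
        At H: go right to Z.
          Z is a leaf — visit Z.
        Visit H.
      Visit D.
    Visit S.
  Visit Q.
At E: go right to F.
  At F: no left child.
  At F: go right to R.
    At R: go left to A.
      A is a leaf — visit A.
    At R: no right child.
    Visit R.
  Visit F.
Visit E.

P, Y, G, J, C, W, B, Z, H, D, S, Q, A, R, F, E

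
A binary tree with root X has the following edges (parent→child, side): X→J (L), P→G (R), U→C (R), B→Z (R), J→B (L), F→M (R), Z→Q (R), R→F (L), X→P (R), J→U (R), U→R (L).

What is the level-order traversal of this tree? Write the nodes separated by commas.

X, J, P, B, U, G, Z, R, C, Q, F, M

Level-order visits nodes level by level from the root, left to right within each level.
Level 0: X
Level 1: J, P
Level 2: B, U, G
Level 3: Z, R, C
Level 4: Q, F
Level 5: M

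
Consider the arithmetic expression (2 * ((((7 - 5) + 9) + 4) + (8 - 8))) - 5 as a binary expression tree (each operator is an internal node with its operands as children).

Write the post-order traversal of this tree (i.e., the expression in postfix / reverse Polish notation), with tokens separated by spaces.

Post-order on an expression tree gives postfix notation: for each operator, emit left operand, right operand, then the operator.

2 7 5 - 9 + 4 + 8 8 - + * 5 -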